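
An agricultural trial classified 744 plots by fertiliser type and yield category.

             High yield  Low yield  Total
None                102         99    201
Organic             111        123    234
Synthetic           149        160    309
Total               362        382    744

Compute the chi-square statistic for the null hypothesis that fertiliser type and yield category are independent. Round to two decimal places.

0.51

Grand total N = 744.
Expected counts (row total × column total / N):
  None, High yield: 201×362/744 = 97.798
  None, Low yield: 201×382/744 = 103.202
  Organic, High yield: 234×362/744 = 113.855
  Organic, Low yield: 234×382/744 = 120.145
  Synthetic, High yield: 309×362/744 = 150.347
  Synthetic, Low yield: 309×382/744 = 158.653
Contributions (O − E)²/E:
  (102 − 97.798)²/97.798 = 0.1805
  (99 − 103.202)²/103.202 = 0.1711
  (111 − 113.855)²/113.855 = 0.0716
  (123 − 120.145)²/120.145 = 0.0678
  (149 − 150.347)²/150.347 = 0.0121
  (160 − 158.653)²/158.653 = 0.0114
χ² = 0.1805 + 0.1711 + 0.0716 + 0.0678 + 0.0121 + 0.0114 = 0.51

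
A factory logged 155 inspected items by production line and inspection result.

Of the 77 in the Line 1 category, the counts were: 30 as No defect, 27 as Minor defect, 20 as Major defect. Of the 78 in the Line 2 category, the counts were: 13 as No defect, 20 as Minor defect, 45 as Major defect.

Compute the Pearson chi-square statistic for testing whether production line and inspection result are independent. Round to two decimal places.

17.37

Row totals: 77, 78. Column totals: 43, 47, 65. Grand total N = 155.
Expected counts (row total × column total / N):
  Line 1, No defect: 77×43/155 = 21.361
  Line 1, Minor defect: 77×47/155 = 23.348
  Line 1, Major defect: 77×65/155 = 32.290
  Line 2, No defect: 78×43/155 = 21.639
  Line 2, Minor defect: 78×47/155 = 23.652
  Line 2, Major defect: 78×65/155 = 32.710
Contributions (O − E)²/E:
  (30 − 21.361)²/21.361 = 3.4939
  (27 − 23.348)²/23.348 = 0.5712
  (20 − 32.290)²/32.290 = 4.6777
  (13 − 21.639)²/21.639 = 3.4490
  (20 − 23.652)²/23.652 = 0.5639
  (45 − 32.710)²/32.710 = 4.6177
χ² = 3.4939 + 0.5712 + 4.6777 + 3.4490 + 0.5639 + 4.6177 = 17.37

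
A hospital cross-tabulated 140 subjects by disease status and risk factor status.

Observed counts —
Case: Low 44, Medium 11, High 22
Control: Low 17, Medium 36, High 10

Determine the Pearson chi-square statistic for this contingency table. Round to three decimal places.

28.635

Row totals: 77, 63. Column totals: 61, 47, 32. Grand total N = 140.
Expected counts (row total × column total / N):
  Case, Low: 77×61/140 = 33.5500
  Case, Medium: 77×47/140 = 25.8500
  Case, High: 77×32/140 = 17.6000
  Control, Low: 63×61/140 = 27.4500
  Control, Medium: 63×47/140 = 21.1500
  Control, High: 63×32/140 = 14.4000
Contributions (O − E)²/E:
  (44 − 33.5500)²/33.5500 = 3.2549
  (11 − 25.8500)²/25.8500 = 8.5309
  (22 − 17.6000)²/17.6000 = 1.1000
  (17 − 27.4500)²/27.4500 = 3.9782
  (36 − 21.1500)²/21.1500 = 10.4266
  (10 − 14.4000)²/14.4000 = 1.3444
χ² = 3.2549 + 8.5309 + 1.1000 + 3.9782 + 10.4266 + 1.3444 = 28.635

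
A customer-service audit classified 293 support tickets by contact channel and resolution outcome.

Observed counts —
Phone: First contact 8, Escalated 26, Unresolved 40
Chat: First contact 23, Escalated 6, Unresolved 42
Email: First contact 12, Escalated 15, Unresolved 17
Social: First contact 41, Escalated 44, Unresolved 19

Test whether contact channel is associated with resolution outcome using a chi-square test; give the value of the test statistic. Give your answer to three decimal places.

Row totals: 74, 71, 44, 104. Column totals: 84, 91, 118. Grand total N = 293.
Expected counts (row total × column total / N):
  Phone, First contact: 74×84/293 = 21.2150
  Phone, Escalated: 74×91/293 = 22.9829
  Phone, Unresolved: 74×118/293 = 29.8020
  Chat, First contact: 71×84/293 = 20.3549
  Chat, Escalated: 71×91/293 = 22.0512
  Chat, Unresolved: 71×118/293 = 28.5939
  Email, First contact: 44×84/293 = 12.6143
  Email, Escalated: 44×91/293 = 13.6655
  Email, Unresolved: 44×118/293 = 17.7201
  Social, First contact: 104×84/293 = 29.8157
  Social, Escalated: 104×91/293 = 32.3003
  Social, Unresolved: 104×118/293 = 41.8840
Contributions (O − E)²/E:
  (8 − 21.2150)²/21.2150 = 8.2317
  (26 − 22.9829)²/22.9829 = 0.3961
  (40 − 29.8020)²/29.8020 = 3.4897
  (23 − 20.3549)²/20.3549 = 0.3437
  (6 − 22.0512)²/22.0512 = 11.6838
  (42 − 28.5939)²/28.5939 = 6.2854
  (12 − 12.6143)²/12.6143 = 0.0299
  (15 − 13.6655)²/13.6655 = 0.1303
  (17 − 17.7201)²/17.7201 = 0.0293
  (41 − 29.8157)²/29.8157 = 4.1954
  (44 − 32.3003)²/32.3003 = 4.2378
  (19 − 41.8840)²/41.8840 = 12.5030
χ² = 8.2317 + 0.3961 + 3.4897 + 0.3437 + 11.6838 + 6.2854 + 0.0299 + 0.1303 + 0.0293 + 4.1954 + 4.2378 + 12.5030 = 51.556

51.556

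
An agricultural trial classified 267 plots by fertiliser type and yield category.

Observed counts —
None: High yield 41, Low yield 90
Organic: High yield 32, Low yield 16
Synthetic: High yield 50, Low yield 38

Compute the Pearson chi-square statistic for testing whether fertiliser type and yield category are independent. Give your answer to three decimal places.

23.793

Row totals: 131, 48, 88. Column totals: 123, 144. Grand total N = 267.
Expected counts (row total × column total / N):
  None, High yield: 131×123/267 = 60.3483
  None, Low yield: 131×144/267 = 70.6517
  Organic, High yield: 48×123/267 = 22.1124
  Organic, Low yield: 48×144/267 = 25.8876
  Synthetic, High yield: 88×123/267 = 40.5393
  Synthetic, Low yield: 88×144/267 = 47.4607
Contributions (O − E)²/E:
  (41 − 60.3483)²/60.3483 = 6.2033
  (90 − 70.6517)²/70.6517 = 5.2986
  (32 − 22.1124)²/22.1124 = 4.4213
  (16 − 25.8876)²/25.8876 = 3.7765
  (50 − 40.5393)²/40.5393 = 2.2079
  (38 − 47.4607)²/47.4607 = 1.8859
χ² = 6.2033 + 5.2986 + 4.4213 + 3.7765 + 2.2079 + 1.8859 = 23.793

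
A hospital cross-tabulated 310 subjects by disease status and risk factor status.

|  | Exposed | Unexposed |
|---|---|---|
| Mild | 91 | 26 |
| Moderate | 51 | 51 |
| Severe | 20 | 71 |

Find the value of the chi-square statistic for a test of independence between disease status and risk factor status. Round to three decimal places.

Row totals: 117, 102, 91. Column totals: 162, 148. Grand total N = 310.
Expected counts (row total × column total / N):
  Mild, Exposed: 117×162/310 = 61.1419
  Mild, Unexposed: 117×148/310 = 55.8581
  Moderate, Exposed: 102×162/310 = 53.3032
  Moderate, Unexposed: 102×148/310 = 48.6968
  Severe, Exposed: 91×162/310 = 47.5548
  Severe, Unexposed: 91×148/310 = 43.4452
Contributions (O − E)²/E:
  (91 − 61.1419)²/61.1419 = 14.5809
  (26 − 55.8581)²/55.8581 = 15.9602
  (51 − 53.3032)²/53.3032 = 0.0995
  (51 − 48.6968)²/48.6968 = 0.1089
  (20 − 47.5548)²/47.5548 = 15.9661
  (71 − 43.4452)²/43.4452 = 17.4764
χ² = 14.5809 + 15.9602 + 0.0995 + 0.1089 + 15.9661 + 17.4764 = 64.192

64.192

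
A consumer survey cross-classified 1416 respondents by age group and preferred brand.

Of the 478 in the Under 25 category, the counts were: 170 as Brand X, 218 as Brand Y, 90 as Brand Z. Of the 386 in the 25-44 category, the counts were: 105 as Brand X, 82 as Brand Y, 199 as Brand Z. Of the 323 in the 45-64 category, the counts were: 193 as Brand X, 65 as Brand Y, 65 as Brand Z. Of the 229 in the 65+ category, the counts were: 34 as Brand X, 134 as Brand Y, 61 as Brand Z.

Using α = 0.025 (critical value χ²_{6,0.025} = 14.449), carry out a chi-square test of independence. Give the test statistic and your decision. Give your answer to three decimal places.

Row totals: 478, 386, 323, 229. Column totals: 502, 499, 415. Grand total N = 1416.
Expected counts (row total × column total / N):
  Under 25, Brand X: 478×502/1416 = 169.4605
  Under 25, Brand Y: 478×499/1416 = 168.4477
  Under 25, Brand Z: 478×415/1416 = 140.0918
  25-44, Brand X: 386×502/1416 = 136.8446
  25-44, Brand Y: 386×499/1416 = 136.0268
  25-44, Brand Z: 386×415/1416 = 113.1285
  45-64, Brand X: 323×502/1416 = 114.5099
  45-64, Brand Y: 323×499/1416 = 113.8256
  45-64, Brand Z: 323×415/1416 = 94.6645
  65+, Brand X: 229×502/1416 = 81.1850
  65+, Brand Y: 229×499/1416 = 80.6999
  65+, Brand Z: 229×415/1416 = 67.1151
Contributions (O − E)²/E:
  (170 − 169.4605)²/169.4605 = 0.0017
  (218 − 168.4477)²/168.4477 = 14.5768
  (90 − 140.0918)²/140.0918 = 17.9110
  (105 − 136.8446)²/136.8446 = 7.4104
  (82 − 136.0268)²/136.0268 = 21.4582
  (199 − 113.1285)²/113.1285 = 65.1818
  (193 − 114.5099)²/114.5099 = 53.8006
  (65 − 113.8256)²/113.8256 = 20.9438
  (65 − 94.6645)²/94.6645 = 9.2958
  (34 − 81.1850)²/81.1850 = 27.4241
  (134 − 80.6999)²/80.6999 = 35.2033
  (61 − 67.1151)²/67.1151 = 0.5572
χ² = 0.0017 + 14.5768 + 17.9110 + 7.4104 + 21.4582 + 65.1818 + 53.8006 + 20.9438 + 9.2958 + 27.4241 + 35.2033 + 0.5572 = 273.765
df = (4−1)(3−1) = 6. Since 273.765 > 14.449, reject the null hypothesis of independence at α = 0.025.

273.765; reject H₀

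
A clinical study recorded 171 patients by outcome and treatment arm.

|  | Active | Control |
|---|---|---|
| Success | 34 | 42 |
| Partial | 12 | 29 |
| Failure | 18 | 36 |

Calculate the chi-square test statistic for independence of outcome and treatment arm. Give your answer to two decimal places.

3.29

Row totals: 76, 41, 54. Column totals: 64, 107. Grand total N = 171.
Expected counts (row total × column total / N):
  Success, Active: 76×64/171 = 28.444
  Success, Control: 76×107/171 = 47.556
  Partial, Active: 41×64/171 = 15.345
  Partial, Control: 41×107/171 = 25.655
  Failure, Active: 54×64/171 = 20.211
  Failure, Control: 54×107/171 = 33.789
Contributions (O − E)²/E:
  (34 − 28.444)²/28.444 = 1.0853
  (42 − 47.556)²/47.556 = 0.6491
  (12 − 15.345)²/15.345 = 0.7292
  (29 − 25.655)²/25.655 = 0.4361
  (18 − 20.211)²/20.211 = 0.2419
  (36 − 33.789)²/33.789 = 0.1447
χ² = 1.0853 + 0.6491 + 0.7292 + 0.4361 + 0.2419 + 0.1447 = 3.29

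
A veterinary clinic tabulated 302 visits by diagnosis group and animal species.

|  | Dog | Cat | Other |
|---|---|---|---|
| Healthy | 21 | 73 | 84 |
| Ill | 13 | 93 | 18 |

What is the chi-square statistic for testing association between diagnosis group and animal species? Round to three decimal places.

38.576

Row totals: 178, 124. Column totals: 34, 166, 102. Grand total N = 302.
Expected counts (row total × column total / N):
  Healthy, Dog: 178×34/302 = 20.0397
  Healthy, Cat: 178×166/302 = 97.8411
  Healthy, Other: 178×102/302 = 60.1192
  Ill, Dog: 124×34/302 = 13.9603
  Ill, Cat: 124×166/302 = 68.1589
  Ill, Other: 124×102/302 = 41.8808
Contributions (O − E)²/E:
  (21 − 20.0397)²/20.0397 = 0.0460
  (73 − 97.8411)²/97.8411 = 6.3070
  (84 − 60.1192)²/60.1192 = 9.4860
  (13 − 13.9603)²/13.9603 = 0.0661
  (93 − 68.1589)²/68.1589 = 9.0536
  (18 − 41.8808)²/41.8808 = 13.6170
χ² = 0.0460 + 6.3070 + 9.4860 + 0.0661 + 9.0536 + 13.6170 = 38.576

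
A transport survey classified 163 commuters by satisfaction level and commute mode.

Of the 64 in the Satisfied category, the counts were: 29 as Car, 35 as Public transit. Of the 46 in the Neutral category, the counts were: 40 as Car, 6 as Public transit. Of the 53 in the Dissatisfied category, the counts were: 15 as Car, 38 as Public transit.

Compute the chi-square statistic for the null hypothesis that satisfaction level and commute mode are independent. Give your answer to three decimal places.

35.554

Row totals: 64, 46, 53. Column totals: 84, 79. Grand total N = 163.
Expected counts (row total × column total / N):
  Satisfied, Car: 64×84/163 = 32.9816
  Satisfied, Public transit: 64×79/163 = 31.0184
  Neutral, Car: 46×84/163 = 23.7055
  Neutral, Public transit: 46×79/163 = 22.2945
  Dissatisfied, Car: 53×84/163 = 27.3129
  Dissatisfied, Public transit: 53×79/163 = 25.6871
Contributions (O − E)²/E:
  (29 − 32.9816)²/32.9816 = 0.4807
  (35 − 31.0184)²/31.0184 = 0.5111
  (40 − 23.7055)²/23.7055 = 11.2004
  (6 − 22.2945)²/22.2945 = 11.9092
  (15 − 27.3129)²/27.3129 = 5.5508
  (38 − 25.6871)²/25.6871 = 5.9021
χ² = 0.4807 + 0.5111 + 11.2004 + 11.9092 + 5.5508 + 5.9021 = 35.554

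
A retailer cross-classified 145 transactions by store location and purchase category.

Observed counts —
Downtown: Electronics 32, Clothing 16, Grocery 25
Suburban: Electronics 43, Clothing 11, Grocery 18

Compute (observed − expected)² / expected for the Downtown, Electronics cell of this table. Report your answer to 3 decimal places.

0.878

Row total (Downtown) = 73; column total (Electronics) = 75; N = 145.
Expected count E = 73 × 75 / 145 = 37.7586.
Contribution = (O − E)²/E = (32 − 37.7586)² / 37.7586 = 0.878.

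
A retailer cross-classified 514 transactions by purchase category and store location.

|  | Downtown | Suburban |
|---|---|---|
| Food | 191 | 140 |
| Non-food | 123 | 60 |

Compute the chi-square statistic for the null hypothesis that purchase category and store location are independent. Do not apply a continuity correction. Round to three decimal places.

4.483

Row totals: 331, 183. Column totals: 314, 200. Grand total N = 514.
Expected counts (row total × column total / N):
  Food, Downtown: 331×314/514 = 202.2062
  Food, Suburban: 331×200/514 = 128.7938
  Non-food, Downtown: 183×314/514 = 111.7938
  Non-food, Suburban: 183×200/514 = 71.2062
Contributions (O − E)²/E:
  (191 − 202.2062)²/202.2062 = 0.6210
  (140 − 128.7938)²/128.7938 = 0.9750
  (123 − 111.7938)²/111.7938 = 1.1233
  (60 − 71.2062)²/71.2062 = 1.7636
χ² = 0.6210 + 0.9750 + 1.1233 + 1.7636 = 4.483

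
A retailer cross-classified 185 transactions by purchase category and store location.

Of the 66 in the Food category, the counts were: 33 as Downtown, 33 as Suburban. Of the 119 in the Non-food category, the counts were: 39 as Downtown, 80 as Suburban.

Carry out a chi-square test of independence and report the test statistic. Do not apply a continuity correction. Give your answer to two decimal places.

Row totals: 66, 119. Column totals: 72, 113. Grand total N = 185.
Expected counts (row total × column total / N):
  Food, Downtown: 66×72/185 = 25.6865
  Food, Suburban: 66×113/185 = 40.3135
  Non-food, Downtown: 119×72/185 = 46.3135
  Non-food, Suburban: 119×113/185 = 72.6865
Contributions (O − E)²/E:
  (33 − 25.6865)²/25.6865 = 2.0823
  (33 − 40.3135)²/40.3135 = 1.3268
  (39 − 46.3135)²/46.3135 = 1.1549
  (80 − 72.6865)²/72.6865 = 0.7359
χ² = 2.0823 + 1.3268 + 1.1549 + 0.7359 = 5.30

5.30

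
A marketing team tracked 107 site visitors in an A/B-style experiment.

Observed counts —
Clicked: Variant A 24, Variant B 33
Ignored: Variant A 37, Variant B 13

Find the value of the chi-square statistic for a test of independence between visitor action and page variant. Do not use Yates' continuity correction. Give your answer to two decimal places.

11.06

Row totals: 57, 50. Column totals: 61, 46. Grand total N = 107.
Expected counts (row total × column total / N):
  Clicked, Variant A: 57×61/107 = 32.4953
  Clicked, Variant B: 57×46/107 = 24.5047
  Ignored, Variant A: 50×61/107 = 28.5047
  Ignored, Variant B: 50×46/107 = 21.4953
Contributions (O − E)²/E:
  (24 − 32.4953)²/32.4953 = 2.2209
  (33 − 24.5047)²/24.5047 = 2.9452
  (37 − 28.5047)²/28.5047 = 2.5319
  (13 − 21.4953)²/21.4953 = 3.3575
χ² = 2.2209 + 2.9452 + 2.5319 + 3.3575 = 11.06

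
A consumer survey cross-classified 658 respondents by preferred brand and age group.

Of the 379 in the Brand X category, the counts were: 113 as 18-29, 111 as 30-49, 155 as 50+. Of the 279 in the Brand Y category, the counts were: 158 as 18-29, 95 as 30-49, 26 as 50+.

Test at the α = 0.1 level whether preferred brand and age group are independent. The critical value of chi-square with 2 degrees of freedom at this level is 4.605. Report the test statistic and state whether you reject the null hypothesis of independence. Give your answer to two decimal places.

Row totals: 379, 279. Column totals: 271, 206, 181. Grand total N = 658.
Expected counts (row total × column total / N):
  Brand X, 18-29: 379×271/658 = 156.093
  Brand X, 30-49: 379×206/658 = 118.653
  Brand X, 50+: 379×181/658 = 104.254
  Brand Y, 18-29: 279×271/658 = 114.907
  Brand Y, 30-49: 279×206/658 = 87.347
  Brand Y, 50+: 279×181/658 = 76.746
Contributions (O − E)²/E:
  (113 − 156.093)²/156.093 = 11.8968
  (111 − 118.653)²/118.653 = 0.4936
  (155 − 104.254)²/104.254 = 24.7008
  (158 − 114.907)²/114.907 = 16.1610
  (95 − 87.347)²/87.347 = 0.6705
  (26 − 76.746)²/76.746 = 33.5543
χ² = 11.8968 + 0.4936 + 24.7008 + 16.1610 + 0.6705 + 33.5543 = 87.48
df = (2−1)(3−1) = 2. Since 87.48 > 4.605, reject the null hypothesis of independence at α = 0.1.

87.48; reject H₀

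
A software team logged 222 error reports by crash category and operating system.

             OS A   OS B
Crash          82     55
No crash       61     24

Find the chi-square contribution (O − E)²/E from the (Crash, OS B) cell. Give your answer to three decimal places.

0.801

Row total (Crash) = 137; column total (OS B) = 79; N = 222.
Expected count E = 137 × 79 / 222 = 48.7523.
Contribution = (O − E)²/E = (55 − 48.7523)² / 48.7523 = 0.801.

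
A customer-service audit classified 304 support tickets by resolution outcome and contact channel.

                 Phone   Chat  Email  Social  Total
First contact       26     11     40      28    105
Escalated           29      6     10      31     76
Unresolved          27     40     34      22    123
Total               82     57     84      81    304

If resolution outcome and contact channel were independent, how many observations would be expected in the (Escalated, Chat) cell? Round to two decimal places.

14.25

Row total (Escalated) = 76; column total (Chat) = 57; grand total N = 304.
Expected count = (row total × column total) / N = 76 × 57 / 304 = 14.25.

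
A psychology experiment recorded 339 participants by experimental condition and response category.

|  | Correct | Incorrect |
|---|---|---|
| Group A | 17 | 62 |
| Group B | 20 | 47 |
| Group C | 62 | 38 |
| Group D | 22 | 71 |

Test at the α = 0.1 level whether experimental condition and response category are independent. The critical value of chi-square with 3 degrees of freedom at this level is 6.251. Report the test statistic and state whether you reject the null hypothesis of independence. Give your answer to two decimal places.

43.93; reject H₀

Row totals: 79, 67, 100, 93. Column totals: 121, 218. Grand total N = 339.
Expected counts (row total × column total / N):
  Group A, Correct: 79×121/339 = 28.198
  Group A, Incorrect: 79×218/339 = 50.802
  Group B, Correct: 67×121/339 = 23.914
  Group B, Incorrect: 67×218/339 = 43.086
  Group C, Correct: 100×121/339 = 35.693
  Group C, Incorrect: 100×218/339 = 64.307
  Group D, Correct: 93×121/339 = 33.195
  Group D, Incorrect: 93×218/339 = 59.805
Contributions (O − E)²/E:
  (17 − 28.198)²/28.198 = 4.4470
  (62 − 50.802)²/50.802 = 2.4683
  (20 − 23.914)²/23.914 = 0.6406
  (47 − 43.086)²/43.086 = 0.3556
  (62 − 35.693)²/35.693 = 19.3892
  (38 − 64.307)²/64.307 = 10.7618
  (22 − 33.195)²/33.195 = 3.7755
  (71 − 59.805)²/59.805 = 2.0956
χ² = 4.4470 + 2.4683 + 0.6406 + 0.3556 + 19.3892 + 10.7618 + 3.7755 + 2.0956 = 43.93
df = (4−1)(2−1) = 3. Since 43.93 > 6.251, reject the null hypothesis of independence at α = 0.1.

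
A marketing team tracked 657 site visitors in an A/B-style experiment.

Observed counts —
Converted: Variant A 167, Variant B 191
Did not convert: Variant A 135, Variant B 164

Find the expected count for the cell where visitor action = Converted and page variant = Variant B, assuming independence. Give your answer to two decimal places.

193.44

Row total (Converted) = 358; column total (Variant B) = 355; grand total N = 657.
Expected count = (row total × column total) / N = 358 × 355 / 657 = 193.44.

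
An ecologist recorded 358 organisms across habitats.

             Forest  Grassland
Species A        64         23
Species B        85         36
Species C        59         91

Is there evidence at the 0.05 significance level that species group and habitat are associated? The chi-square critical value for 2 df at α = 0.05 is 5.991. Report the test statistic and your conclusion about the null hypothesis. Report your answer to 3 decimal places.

37.581; reject H₀

Row totals: 87, 121, 150. Column totals: 208, 150. Grand total N = 358.
Expected counts (row total × column total / N):
  Species A, Forest: 87×208/358 = 50.5475
  Species A, Grassland: 87×150/358 = 36.4525
  Species B, Forest: 121×208/358 = 70.3017
  Species B, Grassland: 121×150/358 = 50.6983
  Species C, Forest: 150×208/358 = 87.1508
  Species C, Grassland: 150×150/358 = 62.8492
Contributions (O − E)²/E:
  (64 − 50.5475)²/50.5475 = 3.5802
  (23 − 36.4525)²/36.4525 = 4.9645
  (85 − 70.3017)²/70.3017 = 3.0730
  (36 − 50.6983)²/50.6983 = 4.2613
  (59 − 87.1508)²/87.1508 = 9.0931
  (91 − 62.8492)²/62.8492 = 12.6090
χ² = 3.5802 + 4.9645 + 3.0730 + 4.2613 + 9.0931 + 12.6090 = 37.581
df = (3−1)(2−1) = 2. Since 37.581 > 5.991, reject the null hypothesis of independence at α = 0.05.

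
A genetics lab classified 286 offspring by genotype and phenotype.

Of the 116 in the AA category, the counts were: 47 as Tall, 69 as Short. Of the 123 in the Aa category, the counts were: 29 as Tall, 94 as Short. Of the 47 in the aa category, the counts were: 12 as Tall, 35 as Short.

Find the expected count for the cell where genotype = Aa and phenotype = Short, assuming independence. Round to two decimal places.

85.15

Row total (Aa) = 123; column total (Short) = 198; grand total N = 286.
Expected count = (row total × column total) / N = 123 × 198 / 286 = 85.15.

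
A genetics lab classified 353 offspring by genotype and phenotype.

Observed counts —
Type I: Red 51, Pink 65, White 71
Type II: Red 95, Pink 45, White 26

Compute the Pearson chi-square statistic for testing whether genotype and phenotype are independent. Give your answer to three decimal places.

Row totals: 187, 166. Column totals: 146, 110, 97. Grand total N = 353.
Expected counts (row total × column total / N):
  Type I, Red: 187×146/353 = 77.34278
  Type I, Pink: 187×110/353 = 58.27195
  Type I, White: 187×97/353 = 51.38527
  Type II, Red: 166×146/353 = 68.65722
  Type II, Pink: 166×110/353 = 51.72805
  Type II, White: 166×97/353 = 45.61473
Contributions (O − E)²/E:
  (51 − 77.34278)²/77.34278 = 8.9723
  (65 − 58.27195)²/58.27195 = 0.7768
  (71 − 51.38527)²/51.38527 = 7.4873
  (95 − 68.65722)²/68.65722 = 10.1073
  (45 − 51.72805)²/51.72805 = 0.8751
  (26 − 45.61473)²/45.61473 = 8.4345
χ² = 8.9723 + 0.7768 + 7.4873 + 10.1073 + 0.8751 + 8.4345 = 36.653

36.653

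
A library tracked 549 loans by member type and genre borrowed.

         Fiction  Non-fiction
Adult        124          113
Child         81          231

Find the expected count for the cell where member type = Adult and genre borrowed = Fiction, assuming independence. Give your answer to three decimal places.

Row total (Adult) = 237; column total (Fiction) = 205; grand total N = 549.
Expected count = (row total × column total) / N = 237 × 205 / 549 = 88.497.

88.497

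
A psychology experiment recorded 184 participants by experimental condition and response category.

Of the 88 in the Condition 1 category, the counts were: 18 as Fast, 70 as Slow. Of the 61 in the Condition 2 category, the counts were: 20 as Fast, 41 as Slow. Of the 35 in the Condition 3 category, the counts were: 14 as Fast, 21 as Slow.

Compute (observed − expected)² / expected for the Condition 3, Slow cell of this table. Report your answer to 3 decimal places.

Row total (Condition 3) = 35; column total (Slow) = 132; N = 184.
Expected count E = 35 × 132 / 184 = 25.10870.
Contribution = (O − E)²/E = (21 − 25.10870)² / 25.10870 = 0.672.

0.672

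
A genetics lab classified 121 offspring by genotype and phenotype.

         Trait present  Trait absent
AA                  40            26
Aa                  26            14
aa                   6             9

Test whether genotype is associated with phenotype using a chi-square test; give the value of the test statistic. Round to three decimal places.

Row totals: 66, 40, 15. Column totals: 72, 49. Grand total N = 121.
Expected counts (row total × column total / N):
  AA, Trait present: 66×72/121 = 39.2727
  AA, Trait absent: 66×49/121 = 26.7273
  Aa, Trait present: 40×72/121 = 23.8017
  Aa, Trait absent: 40×49/121 = 16.1983
  aa, Trait present: 15×72/121 = 8.9256
  aa, Trait absent: 15×49/121 = 6.0744
Contributions (O − E)²/E:
  (40 − 39.2727)²/39.2727 = 0.0135
  (26 − 26.7273)²/26.7273 = 0.0198
  (26 − 23.8017)²/23.8017 = 0.2030
  (14 − 16.1983)²/16.1983 = 0.2983
  (6 − 8.9256)²/8.9256 = 0.9589
  (9 − 6.0744)²/6.0744 = 1.4091
χ² = 0.0135 + 0.0198 + 0.2030 + 0.2983 + 0.9589 + 1.4091 = 2.903

2.903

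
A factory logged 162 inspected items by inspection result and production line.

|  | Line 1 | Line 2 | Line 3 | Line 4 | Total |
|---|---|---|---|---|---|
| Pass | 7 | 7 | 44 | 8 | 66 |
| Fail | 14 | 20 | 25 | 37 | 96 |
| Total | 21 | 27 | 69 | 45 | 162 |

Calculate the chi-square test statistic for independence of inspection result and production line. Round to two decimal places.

27.92

Grand total N = 162.
Expected counts (row total × column total / N):
  Pass, Line 1: 66×21/162 = 8.556
  Pass, Line 2: 66×27/162 = 11.000
  Pass, Line 3: 66×69/162 = 28.111
  Pass, Line 4: 66×45/162 = 18.333
  Fail, Line 1: 96×21/162 = 12.444
  Fail, Line 2: 96×27/162 = 16.000
  Fail, Line 3: 96×69/162 = 40.889
  Fail, Line 4: 96×45/162 = 26.667
Contributions (O − E)²/E:
  (7 − 8.556)²/8.556 = 0.2830
  (7 − 11.000)²/11.000 = 1.4545
  (44 − 28.111)²/28.111 = 8.9808
  (8 − 18.333)²/18.333 = 5.8240
  (14 − 12.444)²/12.444 = 0.1946
  (20 − 16.000)²/16.000 = 1.0000
  (25 − 40.889)²/40.889 = 6.1743
  (37 − 26.667)²/26.667 = 4.0039
χ² = 0.2830 + 1.4545 + 8.9808 + 5.8240 + 0.1946 + 1.0000 + 6.1743 + 4.0039 = 27.92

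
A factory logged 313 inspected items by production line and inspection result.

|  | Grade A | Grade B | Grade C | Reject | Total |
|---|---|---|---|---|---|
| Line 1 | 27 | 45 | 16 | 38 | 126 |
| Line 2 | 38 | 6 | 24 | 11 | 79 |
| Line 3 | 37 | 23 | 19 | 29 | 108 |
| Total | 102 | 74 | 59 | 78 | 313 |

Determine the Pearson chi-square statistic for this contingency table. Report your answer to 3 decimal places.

Grand total N = 313.
Expected counts (row total × column total / N):
  Line 1, Grade A: 126×102/313 = 41.0607
  Line 1, Grade B: 126×74/313 = 29.7891
  Line 1, Grade C: 126×59/313 = 23.7508
  Line 1, Reject: 126×78/313 = 31.3994
  Line 2, Grade A: 79×102/313 = 25.7444
  Line 2, Grade B: 79×74/313 = 18.6773
  Line 2, Grade C: 79×59/313 = 14.8914
  Line 2, Reject: 79×78/313 = 19.6869
  Line 3, Grade A: 108×102/313 = 35.1949
  Line 3, Grade B: 108×74/313 = 25.5335
  Line 3, Grade C: 108×59/313 = 20.3578
  Line 3, Reject: 108×78/313 = 26.9137
Contributions (O − E)²/E:
  (27 − 41.0607)²/41.0607 = 4.8149
  (45 − 29.7891)²/29.7891 = 7.7670
  (16 − 23.7508)²/23.7508 = 2.5294
  (38 − 31.3994)²/31.3994 = 1.3875
  (38 − 25.7444)²/25.7444 = 5.8343
  (6 − 18.6773)²/18.6773 = 8.6048
  (24 − 14.8914)²/14.8914 = 5.5714
  (11 − 19.6869)²/19.6869 = 3.8331
  (37 − 35.1949)²/35.1949 = 0.0926
  (23 − 25.5335)²/25.5335 = 0.2514
  (19 − 20.3578)²/20.3578 = 0.0906
  (29 − 26.9137)²/26.9137 = 0.1617
χ² = 4.8149 + 7.7670 + 2.5294 + 1.3875 + 5.8343 + 8.6048 + 5.5714 + 3.8331 + 0.0926 + 0.2514 + 0.0906 + 0.1617 = 40.939

40.939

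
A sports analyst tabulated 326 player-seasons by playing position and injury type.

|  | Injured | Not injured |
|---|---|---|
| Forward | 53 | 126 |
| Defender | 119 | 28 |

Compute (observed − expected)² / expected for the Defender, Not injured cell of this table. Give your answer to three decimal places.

24.732

Row total (Defender) = 147; column total (Not injured) = 154; N = 326.
Expected count E = 147 × 154 / 326 = 69.44172.
Contribution = (O − E)²/E = (28 − 69.44172)² / 69.44172 = 24.732.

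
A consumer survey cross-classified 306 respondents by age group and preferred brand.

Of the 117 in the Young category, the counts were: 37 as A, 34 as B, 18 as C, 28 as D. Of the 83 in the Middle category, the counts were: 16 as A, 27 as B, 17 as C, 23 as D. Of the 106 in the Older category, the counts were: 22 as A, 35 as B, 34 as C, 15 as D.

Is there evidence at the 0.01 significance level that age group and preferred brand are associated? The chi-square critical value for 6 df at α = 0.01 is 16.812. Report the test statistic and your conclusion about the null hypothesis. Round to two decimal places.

Row totals: 117, 83, 106. Column totals: 75, 96, 69, 66. Grand total N = 306.
Expected counts (row total × column total / N):
  Young, A: 117×75/306 = 28.676
  Young, B: 117×96/306 = 36.706
  Young, C: 117×69/306 = 26.382
  Young, D: 117×66/306 = 25.235
  Middle, A: 83×75/306 = 20.343
  Middle, B: 83×96/306 = 26.039
  Middle, C: 83×69/306 = 18.716
  Middle, D: 83×66/306 = 17.902
  Older, A: 106×75/306 = 25.980
  Older, B: 106×96/306 = 33.255
  Older, C: 106×69/306 = 23.902
  Older, D: 106×66/306 = 22.863
Contributions (O − E)²/E:
  (37 − 28.676)²/28.676 = 2.4163
  (34 − 36.706)²/36.706 = 0.1995
  (18 − 26.382)²/26.382 = 2.6631
  (28 − 25.235)²/25.235 = 0.3030
  (16 − 20.343)²/20.343 = 0.9272
  (27 − 26.039)²/26.039 = 0.0355
  (17 − 18.716)²/18.716 = 0.1573
  (23 − 17.902)²/17.902 = 1.4518
  (22 − 25.980)²/25.980 = 0.6097
  (35 − 33.255)²/33.255 = 0.0916
  (34 − 23.902)²/23.902 = 4.2662
  (15 − 22.863)²/22.863 = 2.7042
χ² = 2.4163 + 0.1995 + 2.6631 + 0.3030 + 0.9272 + 0.0355 + 0.1573 + 1.4518 + 0.6097 + 0.0916 + 4.2662 + 2.7042 = 15.83
df = (3−1)(4−1) = 6. Since 15.83 < 16.812, fail to reject the null hypothesis of independence at α = 0.01.

15.83; fail to reject H₀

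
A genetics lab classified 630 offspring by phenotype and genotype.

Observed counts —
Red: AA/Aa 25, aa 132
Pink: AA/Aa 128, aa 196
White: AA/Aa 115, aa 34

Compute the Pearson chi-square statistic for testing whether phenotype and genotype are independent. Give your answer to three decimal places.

119.872

Row totals: 157, 324, 149. Column totals: 268, 362. Grand total N = 630.
Expected counts (row total × column total / N):
  Red, AA/Aa: 157×268/630 = 66.7873
  Red, aa: 157×362/630 = 90.2127
  Pink, AA/Aa: 324×268/630 = 137.8286
  Pink, aa: 324×362/630 = 186.1714
  White, AA/Aa: 149×268/630 = 63.3841
  White, aa: 149×362/630 = 85.6159
Contributions (O − E)²/E:
  (25 − 66.7873)²/66.7873 = 26.1454
  (132 − 90.2127)²/90.2127 = 19.3562
  (128 − 137.8286)²/137.8286 = 0.7009
  (196 − 186.1714)²/186.1714 = 0.5189
  (115 − 63.3841)²/63.3841 = 42.0326
  (34 − 85.6159)²/85.6159 = 31.1181
χ² = 26.1454 + 19.3562 + 0.7009 + 0.5189 + 42.0326 + 31.1181 = 119.872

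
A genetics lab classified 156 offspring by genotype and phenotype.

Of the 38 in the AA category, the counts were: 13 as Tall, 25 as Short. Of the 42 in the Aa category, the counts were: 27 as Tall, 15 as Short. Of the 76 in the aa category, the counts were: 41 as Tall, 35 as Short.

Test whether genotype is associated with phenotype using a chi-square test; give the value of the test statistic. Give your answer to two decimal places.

7.47

Row totals: 38, 42, 76. Column totals: 81, 75. Grand total N = 156.
Expected counts (row total × column total / N):
  AA, Tall: 38×81/156 = 19.731
  AA, Short: 38×75/156 = 18.269
  Aa, Tall: 42×81/156 = 21.808
  Aa, Short: 42×75/156 = 20.192
  aa, Tall: 76×81/156 = 39.462
  aa, Short: 76×75/156 = 36.538
Contributions (O − E)²/E:
  (13 − 19.731)²/19.731 = 2.2962
  (25 − 18.269)²/18.269 = 2.4800
  (27 − 21.808)²/21.808 = 1.2361
  (15 − 20.192)²/20.192 = 1.3350
  (41 − 39.462)²/39.462 = 0.0599
  (35 − 36.538)²/36.538 = 0.0647
χ² = 2.2962 + 2.4800 + 1.2361 + 1.3350 + 0.0599 + 0.0647 = 7.47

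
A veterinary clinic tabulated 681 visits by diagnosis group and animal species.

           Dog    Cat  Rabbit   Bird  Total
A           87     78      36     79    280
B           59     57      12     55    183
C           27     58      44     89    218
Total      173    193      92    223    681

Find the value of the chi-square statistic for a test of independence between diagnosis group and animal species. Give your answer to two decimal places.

Grand total N = 681.
Expected counts (row total × column total / N):
  A, Dog: 280×173/681 = 71.131
  A, Cat: 280×193/681 = 79.354
  A, Rabbit: 280×92/681 = 37.827
  A, Bird: 280×223/681 = 91.689
  B, Dog: 183×173/681 = 46.489
  B, Cat: 183×193/681 = 51.863
  B, Rabbit: 183×92/681 = 24.722
  B, Bird: 183×223/681 = 59.925
  C, Dog: 218×173/681 = 55.380
  C, Cat: 218×193/681 = 61.783
  C, Rabbit: 218×92/681 = 29.451
  C, Bird: 218×223/681 = 71.386
Contributions (O − E)²/E:
  (87 − 71.131)²/71.131 = 3.5403
  (78 − 79.354)²/79.354 = 0.0231
  (36 − 37.827)²/37.827 = 0.0882
  (79 − 91.689)²/91.689 = 1.7561
  (59 − 46.489)²/46.489 = 3.3669
  (57 − 51.863)²/51.863 = 0.5088
  (12 − 24.722)²/24.722 = 6.5468
  (55 − 59.925)²/59.925 = 0.4048
  (27 − 55.380)²/55.380 = 14.5436
  (58 − 61.783)²/61.783 = 0.2316
  (44 − 29.451)²/29.451 = 7.1873
  (89 − 71.386)²/71.386 = 4.3461
χ² = 3.5403 + 0.0231 + 0.0882 + 1.7561 + 3.3669 + 0.5088 + 6.5468 + 0.4048 + 14.5436 + 0.2316 + 7.1873 + 4.3461 = 42.54

42.54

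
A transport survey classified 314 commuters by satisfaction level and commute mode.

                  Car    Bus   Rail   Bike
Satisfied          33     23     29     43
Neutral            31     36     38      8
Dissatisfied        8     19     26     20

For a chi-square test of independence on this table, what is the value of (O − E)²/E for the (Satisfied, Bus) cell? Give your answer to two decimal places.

Row total (Satisfied) = 128; column total (Bus) = 78; N = 314.
Expected count E = 128 × 78 / 314 = 31.796.
Contribution = (O − E)²/E = (23 − 31.796)² / 31.796 = 2.43.

2.43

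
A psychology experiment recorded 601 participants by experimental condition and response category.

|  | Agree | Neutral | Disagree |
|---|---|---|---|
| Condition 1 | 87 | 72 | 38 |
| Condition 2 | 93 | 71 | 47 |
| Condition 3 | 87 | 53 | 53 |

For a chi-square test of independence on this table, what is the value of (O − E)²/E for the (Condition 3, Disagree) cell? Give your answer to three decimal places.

1.702

Row total (Condition 3) = 193; column total (Disagree) = 138; N = 601.
Expected count E = 193 × 138 / 601 = 44.3161.
Contribution = (O − E)²/E = (53 − 44.3161)² / 44.3161 = 1.702.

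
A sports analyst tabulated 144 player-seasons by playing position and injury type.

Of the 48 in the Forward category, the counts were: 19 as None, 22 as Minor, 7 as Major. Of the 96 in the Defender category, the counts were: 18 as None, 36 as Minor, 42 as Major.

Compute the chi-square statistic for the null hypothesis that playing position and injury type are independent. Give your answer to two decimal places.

Row totals: 48, 96. Column totals: 37, 58, 49. Grand total N = 144.
Expected counts (row total × column total / N):
  Forward, None: 48×37/144 = 12.333
  Forward, Minor: 48×58/144 = 19.333
  Forward, Major: 48×49/144 = 16.333
  Defender, None: 96×37/144 = 24.667
  Defender, Minor: 96×58/144 = 38.667
  Defender, Major: 96×49/144 = 32.667
Contributions (O − E)²/E:
  (19 − 12.333)²/12.333 = 3.6041
  (22 − 19.333)²/19.333 = 0.3679
  (7 − 16.333)²/16.333 = 5.3331
  (18 − 24.667)²/24.667 = 1.8020
  (36 − 38.667)²/38.667 = 0.1840
  (42 − 32.667)²/32.667 = 2.6664
χ² = 3.6041 + 0.3679 + 5.3331 + 1.8020 + 0.1840 + 2.6664 = 13.96

13.96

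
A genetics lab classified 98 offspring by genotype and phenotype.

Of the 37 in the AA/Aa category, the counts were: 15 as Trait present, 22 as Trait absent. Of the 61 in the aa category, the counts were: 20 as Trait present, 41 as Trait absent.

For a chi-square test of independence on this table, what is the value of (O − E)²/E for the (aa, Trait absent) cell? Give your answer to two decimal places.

Row total (aa) = 61; column total (Trait absent) = 63; N = 98.
Expected count E = 61 × 63 / 98 = 39.214.
Contribution = (O − E)²/E = (41 − 39.214)² / 39.214 = 0.08.

0.08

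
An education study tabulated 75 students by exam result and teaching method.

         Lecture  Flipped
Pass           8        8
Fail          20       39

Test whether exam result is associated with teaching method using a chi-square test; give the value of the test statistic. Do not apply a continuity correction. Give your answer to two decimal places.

1.39

Row totals: 16, 59. Column totals: 28, 47. Grand total N = 75.
Expected counts (row total × column total / N):
  Pass, Lecture: 16×28/75 = 5.9733
  Pass, Flipped: 16×47/75 = 10.0267
  Fail, Lecture: 59×28/75 = 22.0267
  Fail, Flipped: 59×47/75 = 36.9733
Contributions (O − E)²/E:
  (8 − 5.9733)²/5.9733 = 0.6876
  (8 − 10.0267)²/10.0267 = 0.4097
  (20 − 22.0267)²/22.0267 = 0.1865
  (39 − 36.9733)²/36.9733 = 0.1111
χ² = 0.6876 + 0.4097 + 0.1865 + 0.1111 = 1.39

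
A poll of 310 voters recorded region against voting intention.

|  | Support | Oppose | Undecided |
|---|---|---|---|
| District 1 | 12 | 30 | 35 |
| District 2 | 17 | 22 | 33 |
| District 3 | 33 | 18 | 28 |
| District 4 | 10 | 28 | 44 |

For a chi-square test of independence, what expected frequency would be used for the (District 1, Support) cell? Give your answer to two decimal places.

17.88

Row total (District 1) = 77; column total (Support) = 72; grand total N = 310.
Expected count = (row total × column total) / N = 77 × 72 / 310 = 17.88.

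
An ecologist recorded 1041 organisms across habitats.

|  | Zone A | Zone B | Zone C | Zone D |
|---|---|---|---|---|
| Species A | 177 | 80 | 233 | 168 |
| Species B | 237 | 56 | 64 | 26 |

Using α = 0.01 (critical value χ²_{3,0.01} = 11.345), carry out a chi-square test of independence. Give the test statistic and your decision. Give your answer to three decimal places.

Row totals: 658, 383. Column totals: 414, 136, 297, 194. Grand total N = 1041.
Expected counts (row total × column total / N):
  Species A, Zone A: 658×414/1041 = 261.6830
  Species A, Zone B: 658×136/1041 = 85.9635
  Species A, Zone C: 658×297/1041 = 187.7291
  Species A, Zone D: 658×194/1041 = 122.6244
  Species B, Zone A: 383×414/1041 = 152.3170
  Species B, Zone B: 383×136/1041 = 50.0365
  Species B, Zone C: 383×297/1041 = 109.2709
  Species B, Zone D: 383×194/1041 = 71.3756
Contributions (O − E)²/E:
  (177 − 261.6830)²/261.6830 = 27.4042
  (80 − 85.9635)²/85.9635 = 0.4137
  (233 − 187.7291)²/187.7291 = 10.9171
  (168 − 122.6244)²/122.6244 = 16.7907
  (237 − 152.3170)²/152.3170 = 47.0808
  (56 − 50.0365)²/50.0365 = 0.7107
  (64 − 109.2709)²/109.2709 = 18.7557
  (26 − 71.3756)²/71.3756 = 28.8466
χ² = 27.4042 + 0.4137 + 10.9171 + 16.7907 + 47.0808 + 0.7107 + 18.7557 + 28.8466 = 150.920
df = (2−1)(4−1) = 3. Since 150.920 > 11.345, reject the null hypothesis of independence at α = 0.01.

150.920; reject H₀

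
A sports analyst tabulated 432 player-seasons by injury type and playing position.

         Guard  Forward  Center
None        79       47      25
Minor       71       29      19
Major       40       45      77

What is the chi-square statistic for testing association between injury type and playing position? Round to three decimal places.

59.111

Row totals: 151, 119, 162. Column totals: 190, 121, 121. Grand total N = 432.
Expected counts (row total × column total / N):
  None, Guard: 151×190/432 = 66.41204
  None, Forward: 151×121/432 = 42.29398
  None, Center: 151×121/432 = 42.29398
  Minor, Guard: 119×190/432 = 52.33796
  Minor, Forward: 119×121/432 = 33.33102
  Minor, Center: 119×121/432 = 33.33102
  Major, Guard: 162×190/432 = 71.25000
  Major, Forward: 162×121/432 = 45.37500
  Major, Center: 162×121/432 = 45.37500
Contributions (O − E)²/E:
  (79 − 66.41204)²/66.41204 = 2.3860
  (47 − 42.29398)²/42.29398 = 0.5236
  (25 − 42.29398)²/42.29398 = 7.0715
  (71 − 52.33796)²/52.33796 = 6.6543
  (29 − 33.33102)²/33.33102 = 0.5628
  (19 − 33.33102)²/33.33102 = 6.1618
  (40 − 71.25000)²/71.25000 = 13.7061
  (45 − 45.37500)²/45.37500 = 0.0031
  (77 − 45.37500)²/45.37500 = 22.0417
χ² = 2.3860 + 0.5236 + 7.0715 + 6.6543 + 0.5628 + 6.1618 + 13.7061 + 0.0031 + 22.0417 = 59.111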